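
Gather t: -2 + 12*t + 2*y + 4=12*t + 2*y + 2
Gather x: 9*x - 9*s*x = x*(9 - 9*s)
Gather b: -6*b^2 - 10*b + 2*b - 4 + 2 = -6*b^2 - 8*b - 2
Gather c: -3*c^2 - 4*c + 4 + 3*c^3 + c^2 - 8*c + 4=3*c^3 - 2*c^2 - 12*c + 8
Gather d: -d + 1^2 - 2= -d - 1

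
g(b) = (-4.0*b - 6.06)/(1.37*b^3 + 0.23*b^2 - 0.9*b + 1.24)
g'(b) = (-4.0*b - 6.06)*(-4.11*b^2 - 0.46*b + 0.9)/(1.37*b^3 + 0.23*b^2 - 0.9*b + 1.24)^2 - 4.0/(1.37*b^3 + 0.23*b^2 - 0.9*b + 1.24)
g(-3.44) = -0.16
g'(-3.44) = -0.07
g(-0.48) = -2.63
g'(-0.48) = -2.83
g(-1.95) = -0.28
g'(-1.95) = 0.03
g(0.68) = -7.54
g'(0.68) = 5.06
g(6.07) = -0.10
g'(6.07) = 0.04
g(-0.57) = -2.40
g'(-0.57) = -2.28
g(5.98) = -0.10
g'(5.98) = 0.04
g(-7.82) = -0.04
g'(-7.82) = -0.01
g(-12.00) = -0.02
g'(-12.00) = -0.00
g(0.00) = -4.89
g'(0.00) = -6.77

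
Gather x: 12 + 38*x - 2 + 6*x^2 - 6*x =6*x^2 + 32*x + 10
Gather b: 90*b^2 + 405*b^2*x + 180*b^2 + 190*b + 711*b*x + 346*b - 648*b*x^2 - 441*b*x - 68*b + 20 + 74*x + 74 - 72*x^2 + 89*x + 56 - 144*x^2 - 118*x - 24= b^2*(405*x + 270) + b*(-648*x^2 + 270*x + 468) - 216*x^2 + 45*x + 126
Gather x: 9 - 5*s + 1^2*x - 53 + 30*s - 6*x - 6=25*s - 5*x - 50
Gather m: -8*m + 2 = 2 - 8*m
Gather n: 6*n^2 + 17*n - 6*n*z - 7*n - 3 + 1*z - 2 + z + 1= 6*n^2 + n*(10 - 6*z) + 2*z - 4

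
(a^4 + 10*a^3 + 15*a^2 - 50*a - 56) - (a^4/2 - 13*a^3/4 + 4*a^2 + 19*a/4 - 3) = a^4/2 + 53*a^3/4 + 11*a^2 - 219*a/4 - 53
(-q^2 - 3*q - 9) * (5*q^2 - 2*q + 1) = -5*q^4 - 13*q^3 - 40*q^2 + 15*q - 9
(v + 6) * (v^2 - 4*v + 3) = v^3 + 2*v^2 - 21*v + 18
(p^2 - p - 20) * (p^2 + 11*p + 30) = p^4 + 10*p^3 - p^2 - 250*p - 600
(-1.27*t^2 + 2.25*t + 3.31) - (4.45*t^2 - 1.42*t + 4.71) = -5.72*t^2 + 3.67*t - 1.4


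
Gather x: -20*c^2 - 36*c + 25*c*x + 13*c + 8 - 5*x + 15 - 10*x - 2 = -20*c^2 - 23*c + x*(25*c - 15) + 21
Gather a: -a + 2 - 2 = -a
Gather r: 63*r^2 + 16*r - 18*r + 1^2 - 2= 63*r^2 - 2*r - 1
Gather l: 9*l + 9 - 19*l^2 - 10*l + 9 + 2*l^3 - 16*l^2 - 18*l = 2*l^3 - 35*l^2 - 19*l + 18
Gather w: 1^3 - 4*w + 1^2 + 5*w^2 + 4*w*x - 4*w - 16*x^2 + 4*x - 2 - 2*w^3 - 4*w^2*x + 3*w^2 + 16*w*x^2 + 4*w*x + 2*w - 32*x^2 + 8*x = -2*w^3 + w^2*(8 - 4*x) + w*(16*x^2 + 8*x - 6) - 48*x^2 + 12*x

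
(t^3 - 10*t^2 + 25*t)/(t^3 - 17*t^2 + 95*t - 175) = t/(t - 7)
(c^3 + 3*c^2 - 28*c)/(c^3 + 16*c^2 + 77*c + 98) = c*(c - 4)/(c^2 + 9*c + 14)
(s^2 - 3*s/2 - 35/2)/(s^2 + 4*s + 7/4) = 2*(s - 5)/(2*s + 1)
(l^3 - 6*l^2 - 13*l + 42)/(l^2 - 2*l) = l - 4 - 21/l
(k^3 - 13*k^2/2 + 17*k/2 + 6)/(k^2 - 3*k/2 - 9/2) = (2*k^2 - 7*k - 4)/(2*k + 3)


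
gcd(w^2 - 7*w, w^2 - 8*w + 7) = w - 7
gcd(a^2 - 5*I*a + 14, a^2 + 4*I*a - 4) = a + 2*I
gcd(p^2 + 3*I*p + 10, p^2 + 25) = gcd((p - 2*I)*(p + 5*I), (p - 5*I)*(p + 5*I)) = p + 5*I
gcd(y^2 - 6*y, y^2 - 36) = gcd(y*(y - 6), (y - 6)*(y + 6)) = y - 6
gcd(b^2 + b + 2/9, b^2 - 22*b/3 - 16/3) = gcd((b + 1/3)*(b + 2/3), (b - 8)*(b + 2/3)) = b + 2/3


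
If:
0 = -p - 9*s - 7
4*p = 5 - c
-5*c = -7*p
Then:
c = 35/27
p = 25/27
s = -214/243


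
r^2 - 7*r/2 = r*(r - 7/2)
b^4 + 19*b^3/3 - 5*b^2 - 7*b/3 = b*(b - 1)*(b + 1/3)*(b + 7)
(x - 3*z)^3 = x^3 - 9*x^2*z + 27*x*z^2 - 27*z^3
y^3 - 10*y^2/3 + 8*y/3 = y*(y - 2)*(y - 4/3)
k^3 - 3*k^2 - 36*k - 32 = (k - 8)*(k + 1)*(k + 4)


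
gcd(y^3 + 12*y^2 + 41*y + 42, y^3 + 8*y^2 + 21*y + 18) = y^2 + 5*y + 6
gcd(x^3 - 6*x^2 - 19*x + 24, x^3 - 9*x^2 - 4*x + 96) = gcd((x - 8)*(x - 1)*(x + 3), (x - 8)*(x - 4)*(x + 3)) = x^2 - 5*x - 24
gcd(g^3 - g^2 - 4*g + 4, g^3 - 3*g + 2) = g^2 + g - 2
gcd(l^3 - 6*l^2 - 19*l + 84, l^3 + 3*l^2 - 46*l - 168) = l^2 - 3*l - 28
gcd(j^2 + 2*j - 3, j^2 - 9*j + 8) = j - 1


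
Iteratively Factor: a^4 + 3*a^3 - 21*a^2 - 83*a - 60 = (a + 3)*(a^3 - 21*a - 20) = (a + 1)*(a + 3)*(a^2 - a - 20) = (a + 1)*(a + 3)*(a + 4)*(a - 5)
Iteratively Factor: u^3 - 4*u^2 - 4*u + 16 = (u - 2)*(u^2 - 2*u - 8) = (u - 4)*(u - 2)*(u + 2)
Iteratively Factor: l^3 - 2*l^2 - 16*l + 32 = (l - 2)*(l^2 - 16) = (l - 2)*(l + 4)*(l - 4)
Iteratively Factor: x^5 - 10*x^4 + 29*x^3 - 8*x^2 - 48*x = (x)*(x^4 - 10*x^3 + 29*x^2 - 8*x - 48) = x*(x - 4)*(x^3 - 6*x^2 + 5*x + 12) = x*(x - 4)*(x - 3)*(x^2 - 3*x - 4) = x*(x - 4)^2*(x - 3)*(x + 1)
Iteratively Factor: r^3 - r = (r + 1)*(r^2 - r) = r*(r + 1)*(r - 1)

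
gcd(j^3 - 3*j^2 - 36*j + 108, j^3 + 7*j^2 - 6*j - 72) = j^2 + 3*j - 18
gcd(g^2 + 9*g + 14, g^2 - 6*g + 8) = 1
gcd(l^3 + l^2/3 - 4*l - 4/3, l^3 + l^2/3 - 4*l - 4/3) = l^3 + l^2/3 - 4*l - 4/3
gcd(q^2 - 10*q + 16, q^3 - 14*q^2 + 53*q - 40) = q - 8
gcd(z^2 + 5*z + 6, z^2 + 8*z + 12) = z + 2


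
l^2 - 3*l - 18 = (l - 6)*(l + 3)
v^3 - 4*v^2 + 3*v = v*(v - 3)*(v - 1)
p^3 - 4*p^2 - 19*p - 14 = (p - 7)*(p + 1)*(p + 2)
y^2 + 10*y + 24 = (y + 4)*(y + 6)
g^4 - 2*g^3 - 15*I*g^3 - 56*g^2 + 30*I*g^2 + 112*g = g*(g - 2)*(g - 8*I)*(g - 7*I)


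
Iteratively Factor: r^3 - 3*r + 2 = (r - 1)*(r^2 + r - 2) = (r - 1)^2*(r + 2)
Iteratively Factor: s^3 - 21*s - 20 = (s + 1)*(s^2 - s - 20) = (s + 1)*(s + 4)*(s - 5)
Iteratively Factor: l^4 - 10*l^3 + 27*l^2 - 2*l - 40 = (l - 5)*(l^3 - 5*l^2 + 2*l + 8) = (l - 5)*(l - 2)*(l^2 - 3*l - 4) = (l - 5)*(l - 4)*(l - 2)*(l + 1)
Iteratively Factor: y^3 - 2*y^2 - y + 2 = (y - 2)*(y^2 - 1) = (y - 2)*(y - 1)*(y + 1)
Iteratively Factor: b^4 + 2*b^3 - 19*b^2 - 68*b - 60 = (b - 5)*(b^3 + 7*b^2 + 16*b + 12) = (b - 5)*(b + 2)*(b^2 + 5*b + 6) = (b - 5)*(b + 2)*(b + 3)*(b + 2)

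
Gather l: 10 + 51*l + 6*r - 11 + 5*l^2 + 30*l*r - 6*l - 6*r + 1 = 5*l^2 + l*(30*r + 45)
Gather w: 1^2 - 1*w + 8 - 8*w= 9 - 9*w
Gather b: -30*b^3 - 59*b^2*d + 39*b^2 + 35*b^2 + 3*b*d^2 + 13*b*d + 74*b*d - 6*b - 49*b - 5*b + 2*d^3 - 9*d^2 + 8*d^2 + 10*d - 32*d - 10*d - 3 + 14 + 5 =-30*b^3 + b^2*(74 - 59*d) + b*(3*d^2 + 87*d - 60) + 2*d^3 - d^2 - 32*d + 16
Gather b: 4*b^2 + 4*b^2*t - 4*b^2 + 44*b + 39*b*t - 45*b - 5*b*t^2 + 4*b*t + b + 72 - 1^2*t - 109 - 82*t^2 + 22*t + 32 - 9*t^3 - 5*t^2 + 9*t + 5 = 4*b^2*t + b*(-5*t^2 + 43*t) - 9*t^3 - 87*t^2 + 30*t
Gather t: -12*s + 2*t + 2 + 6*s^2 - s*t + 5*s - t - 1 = 6*s^2 - 7*s + t*(1 - s) + 1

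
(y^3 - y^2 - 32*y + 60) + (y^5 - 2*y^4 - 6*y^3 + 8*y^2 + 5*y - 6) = y^5 - 2*y^4 - 5*y^3 + 7*y^2 - 27*y + 54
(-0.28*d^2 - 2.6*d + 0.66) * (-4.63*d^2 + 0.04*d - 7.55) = 1.2964*d^4 + 12.0268*d^3 - 1.0458*d^2 + 19.6564*d - 4.983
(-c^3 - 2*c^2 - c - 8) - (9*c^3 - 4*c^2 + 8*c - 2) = -10*c^3 + 2*c^2 - 9*c - 6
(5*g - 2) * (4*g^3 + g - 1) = 20*g^4 - 8*g^3 + 5*g^2 - 7*g + 2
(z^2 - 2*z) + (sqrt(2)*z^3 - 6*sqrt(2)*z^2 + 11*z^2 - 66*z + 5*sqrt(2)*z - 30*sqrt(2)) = sqrt(2)*z^3 - 6*sqrt(2)*z^2 + 12*z^2 - 68*z + 5*sqrt(2)*z - 30*sqrt(2)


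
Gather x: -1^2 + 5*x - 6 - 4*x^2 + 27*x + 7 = -4*x^2 + 32*x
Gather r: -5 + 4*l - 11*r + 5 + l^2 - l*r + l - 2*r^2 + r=l^2 + 5*l - 2*r^2 + r*(-l - 10)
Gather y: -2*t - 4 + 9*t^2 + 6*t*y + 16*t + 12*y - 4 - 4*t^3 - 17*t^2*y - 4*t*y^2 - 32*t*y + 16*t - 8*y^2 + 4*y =-4*t^3 + 9*t^2 + 30*t + y^2*(-4*t - 8) + y*(-17*t^2 - 26*t + 16) - 8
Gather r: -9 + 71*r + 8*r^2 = 8*r^2 + 71*r - 9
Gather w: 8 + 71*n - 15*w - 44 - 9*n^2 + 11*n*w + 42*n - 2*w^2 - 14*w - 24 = -9*n^2 + 113*n - 2*w^2 + w*(11*n - 29) - 60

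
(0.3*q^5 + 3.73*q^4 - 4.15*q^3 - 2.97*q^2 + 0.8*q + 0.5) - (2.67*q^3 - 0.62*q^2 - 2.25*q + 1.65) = 0.3*q^5 + 3.73*q^4 - 6.82*q^3 - 2.35*q^2 + 3.05*q - 1.15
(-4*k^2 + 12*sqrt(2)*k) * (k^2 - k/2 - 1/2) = -4*k^4 + 2*k^3 + 12*sqrt(2)*k^3 - 6*sqrt(2)*k^2 + 2*k^2 - 6*sqrt(2)*k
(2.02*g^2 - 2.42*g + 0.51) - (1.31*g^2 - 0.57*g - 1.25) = 0.71*g^2 - 1.85*g + 1.76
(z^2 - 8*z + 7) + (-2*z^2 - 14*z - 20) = -z^2 - 22*z - 13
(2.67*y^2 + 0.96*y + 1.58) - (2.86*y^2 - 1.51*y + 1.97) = -0.19*y^2 + 2.47*y - 0.39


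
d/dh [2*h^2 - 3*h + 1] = 4*h - 3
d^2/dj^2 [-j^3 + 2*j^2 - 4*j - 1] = 4 - 6*j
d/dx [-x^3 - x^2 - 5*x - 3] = -3*x^2 - 2*x - 5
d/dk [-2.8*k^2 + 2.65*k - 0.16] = 2.65 - 5.6*k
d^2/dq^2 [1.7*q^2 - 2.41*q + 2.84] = 3.40000000000000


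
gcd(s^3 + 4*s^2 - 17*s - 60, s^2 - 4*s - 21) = s + 3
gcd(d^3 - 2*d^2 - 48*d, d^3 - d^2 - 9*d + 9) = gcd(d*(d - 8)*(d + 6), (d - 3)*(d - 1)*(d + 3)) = 1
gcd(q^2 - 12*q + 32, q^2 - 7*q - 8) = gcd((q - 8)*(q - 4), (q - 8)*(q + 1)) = q - 8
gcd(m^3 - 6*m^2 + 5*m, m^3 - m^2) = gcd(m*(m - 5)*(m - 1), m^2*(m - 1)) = m^2 - m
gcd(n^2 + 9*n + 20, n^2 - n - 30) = n + 5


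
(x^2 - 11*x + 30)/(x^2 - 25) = (x - 6)/(x + 5)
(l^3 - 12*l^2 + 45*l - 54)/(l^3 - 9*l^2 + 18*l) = (l - 3)/l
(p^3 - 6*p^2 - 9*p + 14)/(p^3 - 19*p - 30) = (p^2 - 8*p + 7)/(p^2 - 2*p - 15)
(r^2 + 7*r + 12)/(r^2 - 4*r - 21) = (r + 4)/(r - 7)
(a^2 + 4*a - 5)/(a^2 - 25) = (a - 1)/(a - 5)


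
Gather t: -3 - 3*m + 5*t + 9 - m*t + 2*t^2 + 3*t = -3*m + 2*t^2 + t*(8 - m) + 6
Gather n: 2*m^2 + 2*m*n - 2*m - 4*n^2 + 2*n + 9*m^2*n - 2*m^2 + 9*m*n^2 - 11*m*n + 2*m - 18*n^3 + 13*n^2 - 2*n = -18*n^3 + n^2*(9*m + 9) + n*(9*m^2 - 9*m)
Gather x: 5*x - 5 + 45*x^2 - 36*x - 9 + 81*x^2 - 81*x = 126*x^2 - 112*x - 14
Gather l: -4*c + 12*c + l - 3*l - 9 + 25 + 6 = 8*c - 2*l + 22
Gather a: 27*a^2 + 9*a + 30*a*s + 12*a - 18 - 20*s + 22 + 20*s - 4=27*a^2 + a*(30*s + 21)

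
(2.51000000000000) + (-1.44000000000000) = 1.07000000000000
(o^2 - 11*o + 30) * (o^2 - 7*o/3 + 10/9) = o^4 - 40*o^3/3 + 511*o^2/9 - 740*o/9 + 100/3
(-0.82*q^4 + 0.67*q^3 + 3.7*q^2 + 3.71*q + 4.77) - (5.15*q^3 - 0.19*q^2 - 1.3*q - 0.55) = -0.82*q^4 - 4.48*q^3 + 3.89*q^2 + 5.01*q + 5.32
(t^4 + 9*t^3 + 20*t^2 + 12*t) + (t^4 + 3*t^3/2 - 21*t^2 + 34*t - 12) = 2*t^4 + 21*t^3/2 - t^2 + 46*t - 12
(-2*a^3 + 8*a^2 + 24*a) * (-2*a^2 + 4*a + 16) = 4*a^5 - 24*a^4 - 48*a^3 + 224*a^2 + 384*a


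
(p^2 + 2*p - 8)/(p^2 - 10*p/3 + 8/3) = 3*(p + 4)/(3*p - 4)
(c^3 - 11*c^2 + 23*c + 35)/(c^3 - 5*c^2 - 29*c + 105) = (c^2 - 4*c - 5)/(c^2 + 2*c - 15)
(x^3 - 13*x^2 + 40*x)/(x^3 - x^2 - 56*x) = (x - 5)/(x + 7)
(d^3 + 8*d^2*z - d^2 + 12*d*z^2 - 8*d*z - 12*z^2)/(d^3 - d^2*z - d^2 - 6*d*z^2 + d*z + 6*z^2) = (-d - 6*z)/(-d + 3*z)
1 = 1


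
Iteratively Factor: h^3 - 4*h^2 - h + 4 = (h - 4)*(h^2 - 1) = (h - 4)*(h - 1)*(h + 1)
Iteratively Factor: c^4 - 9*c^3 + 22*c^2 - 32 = (c + 1)*(c^3 - 10*c^2 + 32*c - 32) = (c - 4)*(c + 1)*(c^2 - 6*c + 8) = (c - 4)^2*(c + 1)*(c - 2)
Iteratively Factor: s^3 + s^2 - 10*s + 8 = (s - 1)*(s^2 + 2*s - 8) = (s - 1)*(s + 4)*(s - 2)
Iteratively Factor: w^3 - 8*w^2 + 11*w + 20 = (w - 5)*(w^2 - 3*w - 4) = (w - 5)*(w + 1)*(w - 4)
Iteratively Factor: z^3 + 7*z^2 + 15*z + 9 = (z + 1)*(z^2 + 6*z + 9) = (z + 1)*(z + 3)*(z + 3)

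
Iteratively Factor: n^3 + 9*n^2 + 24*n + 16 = (n + 4)*(n^2 + 5*n + 4) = (n + 4)^2*(n + 1)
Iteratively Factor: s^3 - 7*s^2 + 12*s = (s - 3)*(s^2 - 4*s) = (s - 4)*(s - 3)*(s)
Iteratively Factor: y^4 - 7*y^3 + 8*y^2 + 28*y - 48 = (y - 3)*(y^3 - 4*y^2 - 4*y + 16) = (y - 3)*(y - 2)*(y^2 - 2*y - 8) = (y - 4)*(y - 3)*(y - 2)*(y + 2)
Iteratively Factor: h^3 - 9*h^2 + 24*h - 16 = (h - 1)*(h^2 - 8*h + 16) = (h - 4)*(h - 1)*(h - 4)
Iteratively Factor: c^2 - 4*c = (c - 4)*(c)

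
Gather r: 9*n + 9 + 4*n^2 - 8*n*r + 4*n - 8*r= 4*n^2 + 13*n + r*(-8*n - 8) + 9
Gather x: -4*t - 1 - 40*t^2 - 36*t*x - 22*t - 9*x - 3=-40*t^2 - 26*t + x*(-36*t - 9) - 4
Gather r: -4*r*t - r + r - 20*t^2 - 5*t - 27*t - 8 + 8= -4*r*t - 20*t^2 - 32*t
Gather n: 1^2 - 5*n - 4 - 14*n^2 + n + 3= -14*n^2 - 4*n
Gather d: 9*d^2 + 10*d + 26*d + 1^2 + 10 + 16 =9*d^2 + 36*d + 27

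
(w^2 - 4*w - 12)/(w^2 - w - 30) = (w + 2)/(w + 5)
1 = 1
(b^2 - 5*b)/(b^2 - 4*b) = (b - 5)/(b - 4)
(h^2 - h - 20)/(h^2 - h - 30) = (-h^2 + h + 20)/(-h^2 + h + 30)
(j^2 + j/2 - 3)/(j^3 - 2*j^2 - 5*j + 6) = (j - 3/2)/(j^2 - 4*j + 3)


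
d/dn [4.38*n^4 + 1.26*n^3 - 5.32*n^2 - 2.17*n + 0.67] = 17.52*n^3 + 3.78*n^2 - 10.64*n - 2.17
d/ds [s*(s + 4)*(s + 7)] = 3*s^2 + 22*s + 28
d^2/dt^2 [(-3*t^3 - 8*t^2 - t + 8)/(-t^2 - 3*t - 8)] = 40*(-t^3 + 24*t + 24)/(t^6 + 9*t^5 + 51*t^4 + 171*t^3 + 408*t^2 + 576*t + 512)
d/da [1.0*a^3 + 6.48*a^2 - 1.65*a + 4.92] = 3.0*a^2 + 12.96*a - 1.65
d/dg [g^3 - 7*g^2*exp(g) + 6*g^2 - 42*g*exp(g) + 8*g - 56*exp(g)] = -7*g^2*exp(g) + 3*g^2 - 56*g*exp(g) + 12*g - 98*exp(g) + 8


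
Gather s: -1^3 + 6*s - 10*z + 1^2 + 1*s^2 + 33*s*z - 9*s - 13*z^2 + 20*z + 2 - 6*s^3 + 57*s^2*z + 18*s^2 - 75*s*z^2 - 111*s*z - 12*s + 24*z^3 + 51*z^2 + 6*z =-6*s^3 + s^2*(57*z + 19) + s*(-75*z^2 - 78*z - 15) + 24*z^3 + 38*z^2 + 16*z + 2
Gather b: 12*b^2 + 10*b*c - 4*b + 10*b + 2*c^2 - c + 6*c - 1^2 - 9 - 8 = 12*b^2 + b*(10*c + 6) + 2*c^2 + 5*c - 18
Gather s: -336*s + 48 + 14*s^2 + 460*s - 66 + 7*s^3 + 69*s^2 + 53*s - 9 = 7*s^3 + 83*s^2 + 177*s - 27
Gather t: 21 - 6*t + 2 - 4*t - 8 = 15 - 10*t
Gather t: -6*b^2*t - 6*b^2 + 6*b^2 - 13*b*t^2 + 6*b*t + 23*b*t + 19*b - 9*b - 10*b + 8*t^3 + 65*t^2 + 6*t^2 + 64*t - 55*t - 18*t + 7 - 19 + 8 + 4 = 8*t^3 + t^2*(71 - 13*b) + t*(-6*b^2 + 29*b - 9)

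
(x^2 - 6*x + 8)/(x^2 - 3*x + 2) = (x - 4)/(x - 1)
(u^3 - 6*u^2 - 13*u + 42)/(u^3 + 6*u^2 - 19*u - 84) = (u^2 - 9*u + 14)/(u^2 + 3*u - 28)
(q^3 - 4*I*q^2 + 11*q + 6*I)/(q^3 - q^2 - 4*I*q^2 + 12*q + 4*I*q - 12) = (q^2 + 2*I*q - 1)/(q^2 + q*(-1 + 2*I) - 2*I)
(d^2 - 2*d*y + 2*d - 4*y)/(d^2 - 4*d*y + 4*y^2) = (-d - 2)/(-d + 2*y)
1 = 1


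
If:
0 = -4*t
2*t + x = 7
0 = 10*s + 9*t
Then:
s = 0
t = 0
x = 7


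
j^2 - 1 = (j - 1)*(j + 1)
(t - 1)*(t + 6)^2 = t^3 + 11*t^2 + 24*t - 36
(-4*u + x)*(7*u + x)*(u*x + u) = -28*u^3*x - 28*u^3 + 3*u^2*x^2 + 3*u^2*x + u*x^3 + u*x^2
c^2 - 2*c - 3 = (c - 3)*(c + 1)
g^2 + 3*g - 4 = (g - 1)*(g + 4)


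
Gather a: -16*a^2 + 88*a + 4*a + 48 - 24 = -16*a^2 + 92*a + 24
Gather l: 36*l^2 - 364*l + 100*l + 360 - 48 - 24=36*l^2 - 264*l + 288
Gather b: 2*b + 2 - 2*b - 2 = 0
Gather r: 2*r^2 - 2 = 2*r^2 - 2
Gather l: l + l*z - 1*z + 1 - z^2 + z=l*(z + 1) - z^2 + 1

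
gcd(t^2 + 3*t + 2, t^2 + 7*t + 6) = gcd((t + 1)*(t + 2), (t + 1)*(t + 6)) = t + 1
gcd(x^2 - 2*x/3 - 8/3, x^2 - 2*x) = x - 2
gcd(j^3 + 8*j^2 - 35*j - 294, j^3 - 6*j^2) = j - 6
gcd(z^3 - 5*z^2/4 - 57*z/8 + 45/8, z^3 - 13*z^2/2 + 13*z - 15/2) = z - 3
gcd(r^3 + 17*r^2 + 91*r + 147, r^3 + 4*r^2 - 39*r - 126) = r^2 + 10*r + 21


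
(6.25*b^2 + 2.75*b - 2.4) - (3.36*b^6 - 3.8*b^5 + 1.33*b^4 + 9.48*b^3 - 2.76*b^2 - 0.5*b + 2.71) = -3.36*b^6 + 3.8*b^5 - 1.33*b^4 - 9.48*b^3 + 9.01*b^2 + 3.25*b - 5.11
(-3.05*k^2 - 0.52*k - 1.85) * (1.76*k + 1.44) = -5.368*k^3 - 5.3072*k^2 - 4.0048*k - 2.664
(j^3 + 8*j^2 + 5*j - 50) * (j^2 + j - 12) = j^5 + 9*j^4 + j^3 - 141*j^2 - 110*j + 600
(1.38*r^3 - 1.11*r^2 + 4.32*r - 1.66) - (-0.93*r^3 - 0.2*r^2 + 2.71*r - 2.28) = 2.31*r^3 - 0.91*r^2 + 1.61*r + 0.62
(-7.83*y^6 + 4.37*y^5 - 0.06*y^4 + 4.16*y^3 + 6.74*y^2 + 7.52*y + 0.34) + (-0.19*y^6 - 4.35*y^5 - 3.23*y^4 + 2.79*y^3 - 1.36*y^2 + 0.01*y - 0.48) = -8.02*y^6 + 0.0200000000000005*y^5 - 3.29*y^4 + 6.95*y^3 + 5.38*y^2 + 7.53*y - 0.14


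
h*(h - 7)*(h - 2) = h^3 - 9*h^2 + 14*h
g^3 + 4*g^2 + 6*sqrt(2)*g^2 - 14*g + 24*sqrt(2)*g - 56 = (g + 4)*(g - sqrt(2))*(g + 7*sqrt(2))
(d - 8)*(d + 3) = d^2 - 5*d - 24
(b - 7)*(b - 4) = b^2 - 11*b + 28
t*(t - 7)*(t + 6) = t^3 - t^2 - 42*t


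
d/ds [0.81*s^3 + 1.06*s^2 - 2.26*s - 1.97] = 2.43*s^2 + 2.12*s - 2.26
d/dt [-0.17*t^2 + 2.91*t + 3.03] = 2.91 - 0.34*t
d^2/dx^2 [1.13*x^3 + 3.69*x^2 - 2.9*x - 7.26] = 6.78*x + 7.38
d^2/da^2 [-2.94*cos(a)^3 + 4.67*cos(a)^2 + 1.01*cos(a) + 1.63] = 1.195*cos(a) - 9.34*cos(2*a) + 6.615*cos(3*a)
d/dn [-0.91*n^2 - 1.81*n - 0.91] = -1.82*n - 1.81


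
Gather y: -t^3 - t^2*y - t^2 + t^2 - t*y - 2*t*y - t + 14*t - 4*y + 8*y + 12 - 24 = -t^3 + 13*t + y*(-t^2 - 3*t + 4) - 12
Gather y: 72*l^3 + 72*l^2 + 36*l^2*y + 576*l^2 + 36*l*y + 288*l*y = 72*l^3 + 648*l^2 + y*(36*l^2 + 324*l)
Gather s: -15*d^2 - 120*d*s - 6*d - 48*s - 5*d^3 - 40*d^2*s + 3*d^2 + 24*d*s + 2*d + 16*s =-5*d^3 - 12*d^2 - 4*d + s*(-40*d^2 - 96*d - 32)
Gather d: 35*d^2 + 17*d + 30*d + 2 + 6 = 35*d^2 + 47*d + 8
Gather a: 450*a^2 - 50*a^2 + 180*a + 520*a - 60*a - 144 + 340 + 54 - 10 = 400*a^2 + 640*a + 240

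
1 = 1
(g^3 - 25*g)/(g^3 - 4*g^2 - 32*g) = (25 - g^2)/(-g^2 + 4*g + 32)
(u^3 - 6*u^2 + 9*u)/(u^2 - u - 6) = u*(u - 3)/(u + 2)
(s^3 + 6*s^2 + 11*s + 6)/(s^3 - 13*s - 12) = (s + 2)/(s - 4)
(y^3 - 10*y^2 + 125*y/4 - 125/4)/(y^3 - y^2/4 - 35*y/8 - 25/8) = 2*(2*y^2 - 15*y + 25)/(4*y^2 + 9*y + 5)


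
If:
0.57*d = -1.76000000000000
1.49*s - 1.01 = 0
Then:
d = -3.09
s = 0.68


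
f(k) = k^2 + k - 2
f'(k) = 2*k + 1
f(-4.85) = 16.67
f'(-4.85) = -8.70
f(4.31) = 20.89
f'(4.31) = 9.62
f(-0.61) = -2.24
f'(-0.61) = -0.22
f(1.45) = 1.55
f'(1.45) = 3.90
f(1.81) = 3.09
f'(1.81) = 4.62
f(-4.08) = 10.57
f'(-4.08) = -7.16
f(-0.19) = -2.15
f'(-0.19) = 0.62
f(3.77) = 15.98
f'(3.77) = 8.54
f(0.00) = -2.00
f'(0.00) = 1.00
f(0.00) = -2.00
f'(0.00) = 1.00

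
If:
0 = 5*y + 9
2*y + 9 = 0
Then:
No Solution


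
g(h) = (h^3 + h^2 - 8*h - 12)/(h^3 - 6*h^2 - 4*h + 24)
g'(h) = (-3*h^2 + 12*h + 4)*(h^3 + h^2 - 8*h - 12)/(h^3 - 6*h^2 - 4*h + 24)^2 + (3*h^2 + 2*h - 8)/(h^3 - 6*h^2 - 4*h + 24)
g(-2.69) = 0.10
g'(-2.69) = -0.12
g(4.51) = -2.63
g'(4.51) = -2.86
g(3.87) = -1.28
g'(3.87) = -1.61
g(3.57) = -0.83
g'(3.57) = -1.42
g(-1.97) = -0.00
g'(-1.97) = -0.16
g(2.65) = 0.75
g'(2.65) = -2.90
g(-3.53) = 0.19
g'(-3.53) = -0.10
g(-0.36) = -0.37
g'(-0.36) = -0.33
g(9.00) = 3.14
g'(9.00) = -0.69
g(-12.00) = 0.60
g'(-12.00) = -0.02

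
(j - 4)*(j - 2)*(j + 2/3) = j^3 - 16*j^2/3 + 4*j + 16/3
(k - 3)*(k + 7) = k^2 + 4*k - 21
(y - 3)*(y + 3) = y^2 - 9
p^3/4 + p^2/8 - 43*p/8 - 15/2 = (p/4 + 1)*(p - 5)*(p + 3/2)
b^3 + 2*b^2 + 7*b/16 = b*(b + 1/4)*(b + 7/4)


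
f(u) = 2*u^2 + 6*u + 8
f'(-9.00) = -30.00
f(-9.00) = 116.00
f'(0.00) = 6.00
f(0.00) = 8.00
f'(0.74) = 8.96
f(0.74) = 13.54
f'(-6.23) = -18.92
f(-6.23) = 48.25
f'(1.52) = 12.08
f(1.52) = 21.74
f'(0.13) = 6.52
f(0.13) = 8.81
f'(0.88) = 9.52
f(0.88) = 14.83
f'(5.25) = 27.00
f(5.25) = 94.62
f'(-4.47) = -11.88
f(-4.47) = 21.14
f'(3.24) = 18.96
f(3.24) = 48.44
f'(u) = 4*u + 6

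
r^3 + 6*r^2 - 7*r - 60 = (r - 3)*(r + 4)*(r + 5)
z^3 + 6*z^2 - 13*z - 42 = (z - 3)*(z + 2)*(z + 7)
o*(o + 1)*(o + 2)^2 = o^4 + 5*o^3 + 8*o^2 + 4*o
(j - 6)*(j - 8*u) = j^2 - 8*j*u - 6*j + 48*u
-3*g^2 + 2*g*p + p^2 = (-g + p)*(3*g + p)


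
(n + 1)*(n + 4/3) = n^2 + 7*n/3 + 4/3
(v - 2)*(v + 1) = v^2 - v - 2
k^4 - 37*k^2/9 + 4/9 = (k - 2)*(k - 1/3)*(k + 1/3)*(k + 2)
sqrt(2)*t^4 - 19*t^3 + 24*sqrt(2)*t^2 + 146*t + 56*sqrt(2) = (t - 7*sqrt(2))*(t - 4*sqrt(2))*(t + sqrt(2))*(sqrt(2)*t + 1)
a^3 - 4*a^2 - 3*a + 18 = (a - 3)^2*(a + 2)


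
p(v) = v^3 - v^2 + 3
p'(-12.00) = 456.00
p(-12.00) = -1869.00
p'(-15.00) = 705.00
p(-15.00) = -3597.00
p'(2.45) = 13.11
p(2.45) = 11.70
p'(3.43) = 28.43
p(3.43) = 31.59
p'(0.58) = -0.15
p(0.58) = 2.86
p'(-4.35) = 65.47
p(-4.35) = -98.24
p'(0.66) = -0.01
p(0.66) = 2.85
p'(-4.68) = 75.07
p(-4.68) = -121.41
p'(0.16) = -0.24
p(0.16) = 2.98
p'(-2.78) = 28.75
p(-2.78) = -26.21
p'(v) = 3*v^2 - 2*v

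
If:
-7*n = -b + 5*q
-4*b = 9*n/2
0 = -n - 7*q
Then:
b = 0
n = 0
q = 0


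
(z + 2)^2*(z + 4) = z^3 + 8*z^2 + 20*z + 16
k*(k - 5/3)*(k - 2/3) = k^3 - 7*k^2/3 + 10*k/9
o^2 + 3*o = o*(o + 3)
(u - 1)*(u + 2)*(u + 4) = u^3 + 5*u^2 + 2*u - 8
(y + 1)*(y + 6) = y^2 + 7*y + 6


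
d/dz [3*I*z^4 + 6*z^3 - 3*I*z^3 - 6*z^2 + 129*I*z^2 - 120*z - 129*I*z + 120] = 12*I*z^3 + z^2*(18 - 9*I) + z*(-12 + 258*I) - 120 - 129*I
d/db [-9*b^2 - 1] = -18*b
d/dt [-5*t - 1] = -5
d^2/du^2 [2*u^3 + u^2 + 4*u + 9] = 12*u + 2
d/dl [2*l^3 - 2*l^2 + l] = 6*l^2 - 4*l + 1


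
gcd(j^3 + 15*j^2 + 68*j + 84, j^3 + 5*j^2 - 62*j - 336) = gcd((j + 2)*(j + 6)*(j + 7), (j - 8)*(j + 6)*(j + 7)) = j^2 + 13*j + 42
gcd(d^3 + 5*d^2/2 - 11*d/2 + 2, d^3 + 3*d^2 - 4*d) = d^2 + 3*d - 4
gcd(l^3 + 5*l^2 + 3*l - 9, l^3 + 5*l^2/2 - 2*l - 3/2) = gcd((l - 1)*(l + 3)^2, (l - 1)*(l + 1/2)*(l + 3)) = l^2 + 2*l - 3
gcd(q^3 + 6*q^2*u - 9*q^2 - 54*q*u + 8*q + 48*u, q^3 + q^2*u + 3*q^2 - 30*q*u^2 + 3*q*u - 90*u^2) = q + 6*u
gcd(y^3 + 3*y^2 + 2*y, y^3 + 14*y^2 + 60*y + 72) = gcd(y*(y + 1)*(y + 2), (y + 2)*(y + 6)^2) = y + 2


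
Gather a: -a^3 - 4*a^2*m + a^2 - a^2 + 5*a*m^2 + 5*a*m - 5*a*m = -a^3 - 4*a^2*m + 5*a*m^2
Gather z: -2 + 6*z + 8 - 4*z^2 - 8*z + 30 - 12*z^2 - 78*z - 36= -16*z^2 - 80*z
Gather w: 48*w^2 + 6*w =48*w^2 + 6*w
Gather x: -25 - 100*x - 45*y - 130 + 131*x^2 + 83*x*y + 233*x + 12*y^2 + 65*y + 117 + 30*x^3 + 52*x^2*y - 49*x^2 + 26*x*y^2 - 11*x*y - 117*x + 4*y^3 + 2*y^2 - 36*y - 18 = 30*x^3 + x^2*(52*y + 82) + x*(26*y^2 + 72*y + 16) + 4*y^3 + 14*y^2 - 16*y - 56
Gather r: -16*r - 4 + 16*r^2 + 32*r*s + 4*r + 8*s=16*r^2 + r*(32*s - 12) + 8*s - 4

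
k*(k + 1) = k^2 + k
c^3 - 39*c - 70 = (c - 7)*(c + 2)*(c + 5)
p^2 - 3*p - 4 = (p - 4)*(p + 1)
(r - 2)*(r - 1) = r^2 - 3*r + 2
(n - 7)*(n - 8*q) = n^2 - 8*n*q - 7*n + 56*q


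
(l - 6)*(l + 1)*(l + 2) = l^3 - 3*l^2 - 16*l - 12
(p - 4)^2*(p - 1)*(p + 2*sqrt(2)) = p^4 - 9*p^3 + 2*sqrt(2)*p^3 - 18*sqrt(2)*p^2 + 24*p^2 - 16*p + 48*sqrt(2)*p - 32*sqrt(2)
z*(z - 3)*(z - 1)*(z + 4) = z^4 - 13*z^2 + 12*z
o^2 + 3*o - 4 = (o - 1)*(o + 4)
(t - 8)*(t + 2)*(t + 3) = t^3 - 3*t^2 - 34*t - 48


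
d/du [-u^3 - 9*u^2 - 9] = 3*u*(-u - 6)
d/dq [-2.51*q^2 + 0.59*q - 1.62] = 0.59 - 5.02*q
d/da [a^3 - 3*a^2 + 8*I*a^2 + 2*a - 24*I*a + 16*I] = 3*a^2 + a*(-6 + 16*I) + 2 - 24*I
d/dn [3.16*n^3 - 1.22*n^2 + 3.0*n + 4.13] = 9.48*n^2 - 2.44*n + 3.0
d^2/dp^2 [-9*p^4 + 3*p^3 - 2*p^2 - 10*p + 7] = -108*p^2 + 18*p - 4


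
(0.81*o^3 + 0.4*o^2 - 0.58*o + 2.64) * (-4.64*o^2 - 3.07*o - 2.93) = -3.7584*o^5 - 4.3427*o^4 - 0.910100000000001*o^3 - 11.641*o^2 - 6.4054*o - 7.7352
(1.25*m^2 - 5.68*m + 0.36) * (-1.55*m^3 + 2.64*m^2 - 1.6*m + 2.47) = -1.9375*m^5 + 12.104*m^4 - 17.5532*m^3 + 13.1259*m^2 - 14.6056*m + 0.8892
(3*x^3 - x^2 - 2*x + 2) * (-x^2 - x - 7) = -3*x^5 - 2*x^4 - 18*x^3 + 7*x^2 + 12*x - 14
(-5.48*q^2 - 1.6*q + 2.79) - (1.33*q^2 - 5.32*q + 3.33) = -6.81*q^2 + 3.72*q - 0.54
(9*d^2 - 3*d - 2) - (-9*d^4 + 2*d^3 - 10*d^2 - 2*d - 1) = 9*d^4 - 2*d^3 + 19*d^2 - d - 1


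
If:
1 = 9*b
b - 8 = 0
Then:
No Solution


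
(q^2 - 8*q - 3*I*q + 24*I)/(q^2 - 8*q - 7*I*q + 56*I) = (q - 3*I)/(q - 7*I)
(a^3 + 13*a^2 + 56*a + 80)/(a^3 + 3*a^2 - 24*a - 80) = (a + 5)/(a - 5)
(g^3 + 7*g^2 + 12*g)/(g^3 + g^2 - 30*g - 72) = g/(g - 6)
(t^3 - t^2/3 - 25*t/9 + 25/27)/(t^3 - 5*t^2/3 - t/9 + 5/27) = (3*t + 5)/(3*t + 1)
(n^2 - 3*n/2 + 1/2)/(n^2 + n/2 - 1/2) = (n - 1)/(n + 1)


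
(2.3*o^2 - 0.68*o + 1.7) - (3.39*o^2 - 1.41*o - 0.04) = -1.09*o^2 + 0.73*o + 1.74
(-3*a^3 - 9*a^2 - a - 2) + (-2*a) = -3*a^3 - 9*a^2 - 3*a - 2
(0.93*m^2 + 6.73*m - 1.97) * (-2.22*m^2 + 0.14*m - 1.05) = -2.0646*m^4 - 14.8104*m^3 + 4.3391*m^2 - 7.3423*m + 2.0685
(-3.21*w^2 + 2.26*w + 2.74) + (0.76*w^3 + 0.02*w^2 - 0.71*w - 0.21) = 0.76*w^3 - 3.19*w^2 + 1.55*w + 2.53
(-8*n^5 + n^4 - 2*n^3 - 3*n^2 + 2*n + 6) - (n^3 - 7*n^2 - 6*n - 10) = -8*n^5 + n^4 - 3*n^3 + 4*n^2 + 8*n + 16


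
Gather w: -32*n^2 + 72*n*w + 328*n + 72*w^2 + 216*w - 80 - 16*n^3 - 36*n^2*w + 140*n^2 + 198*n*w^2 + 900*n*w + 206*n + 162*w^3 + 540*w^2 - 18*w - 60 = -16*n^3 + 108*n^2 + 534*n + 162*w^3 + w^2*(198*n + 612) + w*(-36*n^2 + 972*n + 198) - 140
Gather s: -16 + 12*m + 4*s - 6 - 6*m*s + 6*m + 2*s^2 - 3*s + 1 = 18*m + 2*s^2 + s*(1 - 6*m) - 21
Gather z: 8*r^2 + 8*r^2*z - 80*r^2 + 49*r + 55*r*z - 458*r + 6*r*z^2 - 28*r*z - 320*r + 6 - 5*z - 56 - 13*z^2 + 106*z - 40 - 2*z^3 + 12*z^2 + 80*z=-72*r^2 - 729*r - 2*z^3 + z^2*(6*r - 1) + z*(8*r^2 + 27*r + 181) - 90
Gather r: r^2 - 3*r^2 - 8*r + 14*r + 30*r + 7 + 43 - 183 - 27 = -2*r^2 + 36*r - 160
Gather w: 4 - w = 4 - w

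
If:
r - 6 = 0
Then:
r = 6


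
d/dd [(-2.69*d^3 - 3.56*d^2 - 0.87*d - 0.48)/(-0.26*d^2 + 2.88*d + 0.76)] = (0.6994*d^4 - 15.4944*d^3 - 16.6122*d^2 - 5.6608*d + 0.7212)/(0.0676*d^4 - 1.4976*d^3 + 7.8992*d^2 + 4.3776*d + 0.5776)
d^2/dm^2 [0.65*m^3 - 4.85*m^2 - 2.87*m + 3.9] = 3.9*m - 9.7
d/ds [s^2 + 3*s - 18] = 2*s + 3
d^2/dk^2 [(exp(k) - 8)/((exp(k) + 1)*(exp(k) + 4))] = (exp(4*k) - 37*exp(3*k) - 144*exp(2*k) - 92*exp(k) + 176)*exp(k)/(exp(6*k) + 15*exp(5*k) + 87*exp(4*k) + 245*exp(3*k) + 348*exp(2*k) + 240*exp(k) + 64)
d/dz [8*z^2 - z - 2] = 16*z - 1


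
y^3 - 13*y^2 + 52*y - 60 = (y - 6)*(y - 5)*(y - 2)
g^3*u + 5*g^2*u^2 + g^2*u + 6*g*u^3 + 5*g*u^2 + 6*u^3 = (g + 2*u)*(g + 3*u)*(g*u + u)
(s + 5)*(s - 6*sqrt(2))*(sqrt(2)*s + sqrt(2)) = sqrt(2)*s^3 - 12*s^2 + 6*sqrt(2)*s^2 - 72*s + 5*sqrt(2)*s - 60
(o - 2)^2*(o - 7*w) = o^3 - 7*o^2*w - 4*o^2 + 28*o*w + 4*o - 28*w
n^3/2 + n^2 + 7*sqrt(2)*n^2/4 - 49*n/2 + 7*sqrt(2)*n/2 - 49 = (n/2 + 1)*(n - 7*sqrt(2)/2)*(n + 7*sqrt(2))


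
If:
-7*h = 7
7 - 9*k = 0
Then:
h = -1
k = 7/9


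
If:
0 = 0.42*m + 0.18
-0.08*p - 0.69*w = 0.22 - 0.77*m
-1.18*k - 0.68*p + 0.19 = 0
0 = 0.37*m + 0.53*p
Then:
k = -0.01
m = -0.43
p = 0.30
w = -0.83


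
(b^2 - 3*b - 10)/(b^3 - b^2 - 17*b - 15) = (b + 2)/(b^2 + 4*b + 3)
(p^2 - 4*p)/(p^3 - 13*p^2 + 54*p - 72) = p/(p^2 - 9*p + 18)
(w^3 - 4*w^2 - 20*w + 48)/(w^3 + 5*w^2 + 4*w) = (w^2 - 8*w + 12)/(w*(w + 1))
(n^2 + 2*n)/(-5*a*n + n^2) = (-n - 2)/(5*a - n)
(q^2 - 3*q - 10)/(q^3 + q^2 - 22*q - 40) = 1/(q + 4)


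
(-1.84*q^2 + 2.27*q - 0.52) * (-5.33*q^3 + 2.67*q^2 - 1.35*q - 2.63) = 9.8072*q^5 - 17.0119*q^4 + 11.3165*q^3 + 0.386299999999999*q^2 - 5.2681*q + 1.3676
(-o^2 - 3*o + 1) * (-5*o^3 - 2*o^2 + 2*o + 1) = 5*o^5 + 17*o^4 - o^3 - 9*o^2 - o + 1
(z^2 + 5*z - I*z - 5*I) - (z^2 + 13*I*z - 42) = 5*z - 14*I*z + 42 - 5*I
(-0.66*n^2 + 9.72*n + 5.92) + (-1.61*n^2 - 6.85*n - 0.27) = -2.27*n^2 + 2.87*n + 5.65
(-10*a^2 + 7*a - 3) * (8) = -80*a^2 + 56*a - 24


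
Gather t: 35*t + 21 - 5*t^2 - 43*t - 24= -5*t^2 - 8*t - 3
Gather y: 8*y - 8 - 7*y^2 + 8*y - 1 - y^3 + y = -y^3 - 7*y^2 + 17*y - 9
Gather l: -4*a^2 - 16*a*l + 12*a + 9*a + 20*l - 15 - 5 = -4*a^2 + 21*a + l*(20 - 16*a) - 20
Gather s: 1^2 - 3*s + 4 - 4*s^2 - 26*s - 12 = -4*s^2 - 29*s - 7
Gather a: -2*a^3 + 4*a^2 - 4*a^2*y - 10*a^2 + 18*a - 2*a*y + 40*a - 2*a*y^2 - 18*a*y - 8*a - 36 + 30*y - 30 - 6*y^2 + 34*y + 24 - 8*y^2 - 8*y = -2*a^3 + a^2*(-4*y - 6) + a*(-2*y^2 - 20*y + 50) - 14*y^2 + 56*y - 42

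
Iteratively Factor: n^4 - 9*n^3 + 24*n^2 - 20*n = (n - 2)*(n^3 - 7*n^2 + 10*n) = n*(n - 2)*(n^2 - 7*n + 10) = n*(n - 2)^2*(n - 5)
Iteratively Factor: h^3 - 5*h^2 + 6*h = (h)*(h^2 - 5*h + 6) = h*(h - 2)*(h - 3)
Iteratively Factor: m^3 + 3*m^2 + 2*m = (m + 1)*(m^2 + 2*m) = m*(m + 1)*(m + 2)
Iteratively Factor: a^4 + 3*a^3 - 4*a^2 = (a - 1)*(a^3 + 4*a^2) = a*(a - 1)*(a^2 + 4*a) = a^2*(a - 1)*(a + 4)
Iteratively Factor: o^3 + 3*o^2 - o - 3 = (o - 1)*(o^2 + 4*o + 3) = (o - 1)*(o + 1)*(o + 3)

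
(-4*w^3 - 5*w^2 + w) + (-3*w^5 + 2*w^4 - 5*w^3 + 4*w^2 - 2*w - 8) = -3*w^5 + 2*w^4 - 9*w^3 - w^2 - w - 8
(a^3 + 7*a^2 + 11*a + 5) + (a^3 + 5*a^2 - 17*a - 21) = 2*a^3 + 12*a^2 - 6*a - 16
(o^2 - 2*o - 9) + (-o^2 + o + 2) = -o - 7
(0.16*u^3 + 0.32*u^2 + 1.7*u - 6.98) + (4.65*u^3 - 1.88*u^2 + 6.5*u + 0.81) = 4.81*u^3 - 1.56*u^2 + 8.2*u - 6.17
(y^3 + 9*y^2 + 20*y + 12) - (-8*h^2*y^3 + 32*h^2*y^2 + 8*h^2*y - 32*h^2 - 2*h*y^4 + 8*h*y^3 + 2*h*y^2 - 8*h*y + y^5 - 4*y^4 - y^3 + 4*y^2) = 8*h^2*y^3 - 32*h^2*y^2 - 8*h^2*y + 32*h^2 + 2*h*y^4 - 8*h*y^3 - 2*h*y^2 + 8*h*y - y^5 + 4*y^4 + 2*y^3 + 5*y^2 + 20*y + 12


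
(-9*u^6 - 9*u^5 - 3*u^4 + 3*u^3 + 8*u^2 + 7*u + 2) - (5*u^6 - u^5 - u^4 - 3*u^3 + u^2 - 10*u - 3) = -14*u^6 - 8*u^5 - 2*u^4 + 6*u^3 + 7*u^2 + 17*u + 5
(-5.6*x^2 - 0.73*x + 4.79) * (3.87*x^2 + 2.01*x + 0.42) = -21.672*x^4 - 14.0811*x^3 + 14.718*x^2 + 9.3213*x + 2.0118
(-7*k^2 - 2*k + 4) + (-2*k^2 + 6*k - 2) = -9*k^2 + 4*k + 2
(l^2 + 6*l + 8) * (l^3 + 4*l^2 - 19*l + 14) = l^5 + 10*l^4 + 13*l^3 - 68*l^2 - 68*l + 112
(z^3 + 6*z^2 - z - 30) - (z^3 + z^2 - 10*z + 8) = 5*z^2 + 9*z - 38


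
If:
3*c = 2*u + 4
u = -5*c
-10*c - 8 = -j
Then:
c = 4/13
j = 144/13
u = -20/13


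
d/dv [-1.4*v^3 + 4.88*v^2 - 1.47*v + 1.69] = -4.2*v^2 + 9.76*v - 1.47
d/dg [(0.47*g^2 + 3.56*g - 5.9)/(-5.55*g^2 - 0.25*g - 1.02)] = (19.6405*g^2 - 66.4488*g - 5.1062)/(30.8025*g^4 + 2.775*g^3 + 11.3845*g^2 + 0.51*g + 1.0404)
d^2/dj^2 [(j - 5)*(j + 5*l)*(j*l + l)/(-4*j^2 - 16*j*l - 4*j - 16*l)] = l^2*(4*l + 5)/(2*(j^3 + 12*j^2*l + 48*j*l^2 + 64*l^3))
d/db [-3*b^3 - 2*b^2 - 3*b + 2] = -9*b^2 - 4*b - 3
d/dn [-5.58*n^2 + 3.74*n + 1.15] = 3.74 - 11.16*n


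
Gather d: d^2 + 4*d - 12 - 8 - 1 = d^2 + 4*d - 21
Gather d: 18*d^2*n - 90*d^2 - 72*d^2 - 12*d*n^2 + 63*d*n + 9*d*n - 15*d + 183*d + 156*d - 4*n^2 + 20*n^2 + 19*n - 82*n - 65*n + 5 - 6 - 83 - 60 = d^2*(18*n - 162) + d*(-12*n^2 + 72*n + 324) + 16*n^2 - 128*n - 144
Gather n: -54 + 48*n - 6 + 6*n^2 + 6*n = 6*n^2 + 54*n - 60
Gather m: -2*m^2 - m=-2*m^2 - m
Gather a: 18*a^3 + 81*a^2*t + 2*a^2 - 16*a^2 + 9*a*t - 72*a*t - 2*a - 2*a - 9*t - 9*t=18*a^3 + a^2*(81*t - 14) + a*(-63*t - 4) - 18*t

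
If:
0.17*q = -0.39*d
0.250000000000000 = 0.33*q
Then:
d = -0.33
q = 0.76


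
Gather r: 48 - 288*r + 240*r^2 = 240*r^2 - 288*r + 48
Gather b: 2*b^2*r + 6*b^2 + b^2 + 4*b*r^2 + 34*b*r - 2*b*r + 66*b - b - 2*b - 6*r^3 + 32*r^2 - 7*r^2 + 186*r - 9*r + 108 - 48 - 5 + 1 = b^2*(2*r + 7) + b*(4*r^2 + 32*r + 63) - 6*r^3 + 25*r^2 + 177*r + 56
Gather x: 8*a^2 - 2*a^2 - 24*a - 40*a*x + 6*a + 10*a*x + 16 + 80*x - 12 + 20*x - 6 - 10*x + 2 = 6*a^2 - 18*a + x*(90 - 30*a)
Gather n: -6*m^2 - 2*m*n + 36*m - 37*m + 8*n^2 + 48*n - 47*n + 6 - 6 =-6*m^2 - m + 8*n^2 + n*(1 - 2*m)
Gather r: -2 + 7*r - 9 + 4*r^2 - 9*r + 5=4*r^2 - 2*r - 6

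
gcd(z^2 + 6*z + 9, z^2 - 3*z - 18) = z + 3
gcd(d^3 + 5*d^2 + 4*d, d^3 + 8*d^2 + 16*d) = d^2 + 4*d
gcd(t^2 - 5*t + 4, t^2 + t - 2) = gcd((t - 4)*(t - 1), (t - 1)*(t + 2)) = t - 1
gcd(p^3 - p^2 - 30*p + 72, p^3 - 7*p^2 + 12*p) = p^2 - 7*p + 12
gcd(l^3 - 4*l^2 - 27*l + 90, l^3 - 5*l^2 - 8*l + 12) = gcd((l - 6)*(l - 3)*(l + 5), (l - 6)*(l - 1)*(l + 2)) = l - 6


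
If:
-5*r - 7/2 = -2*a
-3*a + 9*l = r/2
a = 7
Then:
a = 7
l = 49/20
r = 21/10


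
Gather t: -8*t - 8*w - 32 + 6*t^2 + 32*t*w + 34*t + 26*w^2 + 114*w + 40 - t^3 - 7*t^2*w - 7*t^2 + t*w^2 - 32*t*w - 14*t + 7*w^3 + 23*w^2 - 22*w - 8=-t^3 + t^2*(-7*w - 1) + t*(w^2 + 12) + 7*w^3 + 49*w^2 + 84*w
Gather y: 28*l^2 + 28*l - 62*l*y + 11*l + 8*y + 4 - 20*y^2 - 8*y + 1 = 28*l^2 - 62*l*y + 39*l - 20*y^2 + 5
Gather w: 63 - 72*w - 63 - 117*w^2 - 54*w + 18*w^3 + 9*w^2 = 18*w^3 - 108*w^2 - 126*w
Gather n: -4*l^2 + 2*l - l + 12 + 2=-4*l^2 + l + 14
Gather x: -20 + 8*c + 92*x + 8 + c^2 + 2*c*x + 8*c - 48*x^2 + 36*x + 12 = c^2 + 16*c - 48*x^2 + x*(2*c + 128)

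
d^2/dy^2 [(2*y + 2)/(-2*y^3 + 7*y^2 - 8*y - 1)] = 4*(-4*(y + 1)*(3*y^2 - 7*y + 4)^2 + (6*y^2 - 14*y + (y + 1)*(6*y - 7) + 8)*(2*y^3 - 7*y^2 + 8*y + 1))/(2*y^3 - 7*y^2 + 8*y + 1)^3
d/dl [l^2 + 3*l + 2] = 2*l + 3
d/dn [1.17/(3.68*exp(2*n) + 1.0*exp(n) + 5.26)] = (-8.6112*exp(n) - 1.17)*exp(n)/(3.68*exp(2*n) + 1.0*exp(n) + 5.26)^2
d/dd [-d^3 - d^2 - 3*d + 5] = -3*d^2 - 2*d - 3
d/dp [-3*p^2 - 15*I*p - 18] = -6*p - 15*I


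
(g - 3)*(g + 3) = g^2 - 9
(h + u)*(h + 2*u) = h^2 + 3*h*u + 2*u^2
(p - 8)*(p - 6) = p^2 - 14*p + 48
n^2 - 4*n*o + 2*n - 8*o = (n + 2)*(n - 4*o)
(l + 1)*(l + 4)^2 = l^3 + 9*l^2 + 24*l + 16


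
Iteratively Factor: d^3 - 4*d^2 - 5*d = (d - 5)*(d^2 + d) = (d - 5)*(d + 1)*(d)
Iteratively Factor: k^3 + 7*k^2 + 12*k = (k + 4)*(k^2 + 3*k) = k*(k + 4)*(k + 3)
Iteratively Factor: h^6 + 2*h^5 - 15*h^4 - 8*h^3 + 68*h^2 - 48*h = (h)*(h^5 + 2*h^4 - 15*h^3 - 8*h^2 + 68*h - 48) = h*(h - 2)*(h^4 + 4*h^3 - 7*h^2 - 22*h + 24) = h*(h - 2)*(h + 4)*(h^3 - 7*h + 6) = h*(h - 2)^2*(h + 4)*(h^2 + 2*h - 3) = h*(h - 2)^2*(h + 3)*(h + 4)*(h - 1)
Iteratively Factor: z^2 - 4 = (z + 2)*(z - 2)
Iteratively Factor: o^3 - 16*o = (o + 4)*(o^2 - 4*o) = (o - 4)*(o + 4)*(o)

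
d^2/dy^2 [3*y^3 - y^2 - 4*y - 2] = 18*y - 2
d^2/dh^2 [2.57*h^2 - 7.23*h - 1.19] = 5.14000000000000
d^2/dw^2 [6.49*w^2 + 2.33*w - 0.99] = 12.9800000000000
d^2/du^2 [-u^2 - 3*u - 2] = -2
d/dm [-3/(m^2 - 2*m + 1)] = 6*(m - 1)/(m^2 - 2*m + 1)^2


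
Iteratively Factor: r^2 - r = (r)*(r - 1)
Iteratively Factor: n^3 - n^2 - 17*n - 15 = (n + 3)*(n^2 - 4*n - 5) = (n - 5)*(n + 3)*(n + 1)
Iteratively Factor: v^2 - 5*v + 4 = (v - 4)*(v - 1)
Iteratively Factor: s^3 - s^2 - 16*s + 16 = (s - 4)*(s^2 + 3*s - 4) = (s - 4)*(s + 4)*(s - 1)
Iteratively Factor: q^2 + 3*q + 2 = (q + 2)*(q + 1)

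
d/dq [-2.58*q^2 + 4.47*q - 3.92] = 4.47 - 5.16*q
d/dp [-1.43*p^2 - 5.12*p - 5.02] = -2.86*p - 5.12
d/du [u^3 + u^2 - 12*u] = 3*u^2 + 2*u - 12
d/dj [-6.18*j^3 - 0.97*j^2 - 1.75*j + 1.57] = -18.54*j^2 - 1.94*j - 1.75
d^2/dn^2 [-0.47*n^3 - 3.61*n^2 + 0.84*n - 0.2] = -2.82*n - 7.22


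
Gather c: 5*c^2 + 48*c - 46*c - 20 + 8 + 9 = 5*c^2 + 2*c - 3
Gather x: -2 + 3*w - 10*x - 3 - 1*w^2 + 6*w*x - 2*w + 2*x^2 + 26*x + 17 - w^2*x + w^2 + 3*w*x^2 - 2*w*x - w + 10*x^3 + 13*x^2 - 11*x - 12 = 10*x^3 + x^2*(3*w + 15) + x*(-w^2 + 4*w + 5)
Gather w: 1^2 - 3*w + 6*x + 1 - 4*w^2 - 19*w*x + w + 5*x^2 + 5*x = -4*w^2 + w*(-19*x - 2) + 5*x^2 + 11*x + 2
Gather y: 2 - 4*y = 2 - 4*y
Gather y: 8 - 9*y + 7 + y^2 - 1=y^2 - 9*y + 14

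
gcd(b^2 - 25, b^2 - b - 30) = b + 5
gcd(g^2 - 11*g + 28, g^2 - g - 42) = g - 7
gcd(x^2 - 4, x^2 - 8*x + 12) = x - 2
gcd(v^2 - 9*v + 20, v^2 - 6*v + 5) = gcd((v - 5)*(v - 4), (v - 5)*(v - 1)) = v - 5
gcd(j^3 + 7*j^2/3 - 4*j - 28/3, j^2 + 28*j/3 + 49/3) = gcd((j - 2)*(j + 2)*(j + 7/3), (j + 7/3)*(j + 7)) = j + 7/3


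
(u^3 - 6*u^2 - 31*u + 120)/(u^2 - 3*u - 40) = u - 3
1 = 1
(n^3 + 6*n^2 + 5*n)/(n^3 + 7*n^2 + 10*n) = (n + 1)/(n + 2)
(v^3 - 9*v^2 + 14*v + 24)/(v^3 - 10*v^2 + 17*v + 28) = (v - 6)/(v - 7)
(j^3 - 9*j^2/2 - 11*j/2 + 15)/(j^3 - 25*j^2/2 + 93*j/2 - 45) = (j + 2)/(j - 6)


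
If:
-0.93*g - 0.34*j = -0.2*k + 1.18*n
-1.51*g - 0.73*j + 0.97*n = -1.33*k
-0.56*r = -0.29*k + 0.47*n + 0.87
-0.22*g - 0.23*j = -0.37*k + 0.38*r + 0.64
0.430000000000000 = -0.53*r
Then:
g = 1.03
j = -1.06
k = 0.85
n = -0.36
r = -0.81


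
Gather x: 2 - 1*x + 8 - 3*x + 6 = 16 - 4*x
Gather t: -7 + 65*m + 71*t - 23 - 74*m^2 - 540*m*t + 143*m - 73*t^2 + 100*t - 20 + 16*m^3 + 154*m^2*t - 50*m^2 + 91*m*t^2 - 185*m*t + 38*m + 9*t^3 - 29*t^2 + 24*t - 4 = 16*m^3 - 124*m^2 + 246*m + 9*t^3 + t^2*(91*m - 102) + t*(154*m^2 - 725*m + 195) - 54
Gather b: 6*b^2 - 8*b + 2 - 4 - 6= 6*b^2 - 8*b - 8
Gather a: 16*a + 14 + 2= 16*a + 16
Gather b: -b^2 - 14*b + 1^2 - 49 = -b^2 - 14*b - 48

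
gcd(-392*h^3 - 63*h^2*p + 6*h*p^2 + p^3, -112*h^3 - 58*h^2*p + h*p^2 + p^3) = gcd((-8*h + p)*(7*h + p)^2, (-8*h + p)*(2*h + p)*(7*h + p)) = -56*h^2 - h*p + p^2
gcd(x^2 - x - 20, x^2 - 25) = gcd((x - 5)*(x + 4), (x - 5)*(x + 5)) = x - 5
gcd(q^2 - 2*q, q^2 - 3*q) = q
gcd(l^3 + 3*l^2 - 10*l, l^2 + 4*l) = l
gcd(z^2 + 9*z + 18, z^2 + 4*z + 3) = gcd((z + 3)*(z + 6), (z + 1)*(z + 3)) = z + 3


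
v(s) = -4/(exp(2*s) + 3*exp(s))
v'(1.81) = 0.12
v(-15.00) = -4358689.39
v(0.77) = -0.36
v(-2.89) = -23.55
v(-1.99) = -9.33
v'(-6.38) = 786.57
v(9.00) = 0.00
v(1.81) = -0.07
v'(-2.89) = 23.98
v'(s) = -4*(-2*exp(2*s) - 3*exp(s))/(exp(2*s) + 3*exp(s))^2 = 4*(2*exp(s) + 3)*exp(-s)/(exp(s) + 3)^2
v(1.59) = -0.10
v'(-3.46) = 42.42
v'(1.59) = 0.17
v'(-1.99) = 9.74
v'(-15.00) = 4358689.83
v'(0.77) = 0.51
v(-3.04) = -27.44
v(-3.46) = -41.98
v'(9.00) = 0.00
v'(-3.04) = 27.87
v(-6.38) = -786.13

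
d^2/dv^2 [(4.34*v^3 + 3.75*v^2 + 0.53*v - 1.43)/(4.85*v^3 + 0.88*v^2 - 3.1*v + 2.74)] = (139.37251*v^6 + 466.31295*v^5 - 743.87748*v^4 - 695.620792*v^3 - 237.597852*v^2 + 325.256148*v + 44.722072)/(114.084125*v^9 + 62.0994*v^8 - 207.49173*v^7 + 114.651622*v^6 + 202.7895*v^5 - 215.439432*v^4 + 34.59626*v^3 + 98.814264*v^2 - 69.82068*v + 20.570824)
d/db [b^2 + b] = 2*b + 1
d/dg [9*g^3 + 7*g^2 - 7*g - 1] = 27*g^2 + 14*g - 7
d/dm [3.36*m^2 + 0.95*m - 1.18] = 6.72*m + 0.95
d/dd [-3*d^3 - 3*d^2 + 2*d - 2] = -9*d^2 - 6*d + 2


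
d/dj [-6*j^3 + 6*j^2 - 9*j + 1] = -18*j^2 + 12*j - 9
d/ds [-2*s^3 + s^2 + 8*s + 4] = -6*s^2 + 2*s + 8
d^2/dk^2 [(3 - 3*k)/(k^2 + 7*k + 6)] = 6*(-(k - 1)*(2*k + 7)^2 + 3*(k + 2)*(k^2 + 7*k + 6))/(k^2 + 7*k + 6)^3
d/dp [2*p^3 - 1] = 6*p^2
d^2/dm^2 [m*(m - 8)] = 2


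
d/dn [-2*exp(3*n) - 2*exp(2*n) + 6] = (-6*exp(n) - 4)*exp(2*n)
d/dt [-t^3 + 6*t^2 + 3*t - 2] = -3*t^2 + 12*t + 3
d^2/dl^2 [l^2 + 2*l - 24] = 2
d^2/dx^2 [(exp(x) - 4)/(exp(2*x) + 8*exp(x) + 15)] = (exp(4*x) - 24*exp(3*x) - 186*exp(2*x) - 136*exp(x) + 705)*exp(x)/(exp(6*x) + 24*exp(5*x) + 237*exp(4*x) + 1232*exp(3*x) + 3555*exp(2*x) + 5400*exp(x) + 3375)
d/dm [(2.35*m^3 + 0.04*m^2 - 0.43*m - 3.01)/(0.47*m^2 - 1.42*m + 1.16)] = (1.1045*m^4 - 6.674*m^3 + 8.3233*m^2 + 2.9222*m - 4.773)/(0.2209*m^4 - 1.3348*m^3 + 3.1068*m^2 - 3.2944*m + 1.3456)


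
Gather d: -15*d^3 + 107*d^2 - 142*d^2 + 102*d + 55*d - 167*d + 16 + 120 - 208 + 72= -15*d^3 - 35*d^2 - 10*d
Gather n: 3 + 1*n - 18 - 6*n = -5*n - 15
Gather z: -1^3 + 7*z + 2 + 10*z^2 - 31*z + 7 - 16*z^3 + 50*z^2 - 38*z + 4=-16*z^3 + 60*z^2 - 62*z + 12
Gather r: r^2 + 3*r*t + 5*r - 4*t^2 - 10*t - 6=r^2 + r*(3*t + 5) - 4*t^2 - 10*t - 6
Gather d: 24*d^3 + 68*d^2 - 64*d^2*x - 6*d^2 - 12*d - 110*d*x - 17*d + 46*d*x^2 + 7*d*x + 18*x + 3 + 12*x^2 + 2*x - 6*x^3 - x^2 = 24*d^3 + d^2*(62 - 64*x) + d*(46*x^2 - 103*x - 29) - 6*x^3 + 11*x^2 + 20*x + 3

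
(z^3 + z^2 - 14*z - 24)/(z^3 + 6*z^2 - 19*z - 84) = (z + 2)/(z + 7)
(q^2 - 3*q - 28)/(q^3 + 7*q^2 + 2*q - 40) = (q - 7)/(q^2 + 3*q - 10)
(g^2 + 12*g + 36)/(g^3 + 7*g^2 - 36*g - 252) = (g + 6)/(g^2 + g - 42)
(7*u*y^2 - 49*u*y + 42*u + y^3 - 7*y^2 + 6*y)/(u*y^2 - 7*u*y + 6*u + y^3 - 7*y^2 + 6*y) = (7*u + y)/(u + y)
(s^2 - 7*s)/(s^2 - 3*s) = (s - 7)/(s - 3)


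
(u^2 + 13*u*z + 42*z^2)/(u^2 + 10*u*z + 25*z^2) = (u^2 + 13*u*z + 42*z^2)/(u^2 + 10*u*z + 25*z^2)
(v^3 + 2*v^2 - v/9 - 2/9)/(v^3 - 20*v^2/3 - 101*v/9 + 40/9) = (3*v^2 + 7*v + 2)/(3*v^2 - 19*v - 40)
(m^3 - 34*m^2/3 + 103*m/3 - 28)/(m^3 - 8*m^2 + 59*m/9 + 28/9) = 3*(m - 3)/(3*m + 1)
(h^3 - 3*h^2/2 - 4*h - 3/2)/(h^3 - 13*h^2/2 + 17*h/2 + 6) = (h + 1)/(h - 4)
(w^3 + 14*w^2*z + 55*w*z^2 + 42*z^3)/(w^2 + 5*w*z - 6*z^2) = (-w^2 - 8*w*z - 7*z^2)/(-w + z)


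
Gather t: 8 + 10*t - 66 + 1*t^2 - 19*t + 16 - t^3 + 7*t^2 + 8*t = -t^3 + 8*t^2 - t - 42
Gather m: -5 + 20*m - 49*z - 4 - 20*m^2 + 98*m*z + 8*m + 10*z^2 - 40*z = -20*m^2 + m*(98*z + 28) + 10*z^2 - 89*z - 9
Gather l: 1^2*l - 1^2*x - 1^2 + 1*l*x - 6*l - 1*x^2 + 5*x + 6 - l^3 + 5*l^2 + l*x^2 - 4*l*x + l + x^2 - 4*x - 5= -l^3 + 5*l^2 + l*(x^2 - 3*x - 4)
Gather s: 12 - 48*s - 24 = -48*s - 12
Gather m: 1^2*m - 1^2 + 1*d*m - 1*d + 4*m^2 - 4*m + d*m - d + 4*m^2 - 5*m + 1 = -2*d + 8*m^2 + m*(2*d - 8)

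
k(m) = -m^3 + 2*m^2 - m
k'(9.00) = -208.00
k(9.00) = -576.00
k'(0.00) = -1.00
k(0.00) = 0.00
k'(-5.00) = -96.00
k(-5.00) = 180.00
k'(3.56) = -24.78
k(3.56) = -23.33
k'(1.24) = -0.65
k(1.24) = -0.07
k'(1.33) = -0.99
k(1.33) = -0.14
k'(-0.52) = -3.89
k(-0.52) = 1.20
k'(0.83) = 0.25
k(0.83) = -0.02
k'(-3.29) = -46.63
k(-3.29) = 60.55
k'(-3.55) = -53.01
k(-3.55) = 73.49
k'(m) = -3*m^2 + 4*m - 1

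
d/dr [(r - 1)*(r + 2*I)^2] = (r + 2*I)*(3*r - 2 + 2*I)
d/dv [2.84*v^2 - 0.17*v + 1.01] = 5.68*v - 0.17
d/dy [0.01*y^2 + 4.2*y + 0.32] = 0.02*y + 4.2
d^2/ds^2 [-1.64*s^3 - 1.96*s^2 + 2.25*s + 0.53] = -9.84*s - 3.92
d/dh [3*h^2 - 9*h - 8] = 6*h - 9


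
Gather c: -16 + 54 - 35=3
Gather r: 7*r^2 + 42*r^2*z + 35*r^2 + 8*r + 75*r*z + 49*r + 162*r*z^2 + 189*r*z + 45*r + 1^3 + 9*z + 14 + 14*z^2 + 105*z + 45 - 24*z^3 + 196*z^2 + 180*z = r^2*(42*z + 42) + r*(162*z^2 + 264*z + 102) - 24*z^3 + 210*z^2 + 294*z + 60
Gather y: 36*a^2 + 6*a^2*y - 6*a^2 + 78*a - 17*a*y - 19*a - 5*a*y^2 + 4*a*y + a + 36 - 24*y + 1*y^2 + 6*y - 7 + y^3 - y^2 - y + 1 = 30*a^2 - 5*a*y^2 + 60*a + y^3 + y*(6*a^2 - 13*a - 19) + 30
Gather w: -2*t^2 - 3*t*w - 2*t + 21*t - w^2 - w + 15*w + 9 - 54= -2*t^2 + 19*t - w^2 + w*(14 - 3*t) - 45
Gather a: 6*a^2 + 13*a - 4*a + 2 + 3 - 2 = 6*a^2 + 9*a + 3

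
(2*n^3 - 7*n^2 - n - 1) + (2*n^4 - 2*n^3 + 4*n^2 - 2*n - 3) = 2*n^4 - 3*n^2 - 3*n - 4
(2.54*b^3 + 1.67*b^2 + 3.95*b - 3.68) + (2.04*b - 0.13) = 2.54*b^3 + 1.67*b^2 + 5.99*b - 3.81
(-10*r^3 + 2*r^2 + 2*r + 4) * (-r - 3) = 10*r^4 + 28*r^3 - 8*r^2 - 10*r - 12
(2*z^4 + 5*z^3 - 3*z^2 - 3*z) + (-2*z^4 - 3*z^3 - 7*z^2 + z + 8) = 2*z^3 - 10*z^2 - 2*z + 8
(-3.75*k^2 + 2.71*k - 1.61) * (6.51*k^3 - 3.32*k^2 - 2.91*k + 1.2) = -24.4125*k^5 + 30.0921*k^4 - 8.5658*k^3 - 7.0409*k^2 + 7.9371*k - 1.932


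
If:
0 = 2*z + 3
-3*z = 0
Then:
No Solution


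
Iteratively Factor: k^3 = (k)*(k^2) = k^2*(k)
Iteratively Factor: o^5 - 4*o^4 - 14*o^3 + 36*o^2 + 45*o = (o + 1)*(o^4 - 5*o^3 - 9*o^2 + 45*o) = o*(o + 1)*(o^3 - 5*o^2 - 9*o + 45) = o*(o - 3)*(o + 1)*(o^2 - 2*o - 15) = o*(o - 3)*(o + 1)*(o + 3)*(o - 5)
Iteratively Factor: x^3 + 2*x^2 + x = (x + 1)*(x^2 + x) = (x + 1)^2*(x)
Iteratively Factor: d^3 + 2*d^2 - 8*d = (d)*(d^2 + 2*d - 8) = d*(d + 4)*(d - 2)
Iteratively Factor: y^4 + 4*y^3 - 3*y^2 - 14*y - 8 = (y - 2)*(y^3 + 6*y^2 + 9*y + 4) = (y - 2)*(y + 1)*(y^2 + 5*y + 4) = (y - 2)*(y + 1)^2*(y + 4)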